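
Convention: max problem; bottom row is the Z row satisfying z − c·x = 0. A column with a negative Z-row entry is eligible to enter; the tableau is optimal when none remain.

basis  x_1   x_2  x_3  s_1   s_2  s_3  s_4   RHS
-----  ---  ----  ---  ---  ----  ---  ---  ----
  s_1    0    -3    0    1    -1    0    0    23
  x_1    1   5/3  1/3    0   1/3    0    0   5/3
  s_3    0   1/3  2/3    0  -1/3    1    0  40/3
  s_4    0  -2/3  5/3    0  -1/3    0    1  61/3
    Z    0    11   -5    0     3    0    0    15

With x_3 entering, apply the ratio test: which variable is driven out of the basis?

x_1

Column x_3 entries and ratios — s_1: 0 ≤ 0, skip; x_1: (5/3)/(1/3) = 5; s_3: (40/3)/(2/3) = 20; s_4: (61/3)/(5/3) = 61/5.
Smallest ratio is 5 in the row of x_1, so x_1 leaves.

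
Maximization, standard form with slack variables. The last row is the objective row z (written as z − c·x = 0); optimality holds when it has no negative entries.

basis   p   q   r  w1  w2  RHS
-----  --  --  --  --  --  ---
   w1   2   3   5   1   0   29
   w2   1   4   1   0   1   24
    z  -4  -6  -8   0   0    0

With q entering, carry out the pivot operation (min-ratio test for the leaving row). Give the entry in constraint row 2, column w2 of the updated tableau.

1/4

Ratio test on column q — row 1: 29/3 = 29/3; row 2: 24/4 = 6. Minimum is 6 at row 2 (w2 leaves); pivot element 4.
Divide row 2 by 4; eliminate column q from the other rows.
In the new row 2, the w2 entry is the old entry divided by the pivot: 1/4 = 1/4.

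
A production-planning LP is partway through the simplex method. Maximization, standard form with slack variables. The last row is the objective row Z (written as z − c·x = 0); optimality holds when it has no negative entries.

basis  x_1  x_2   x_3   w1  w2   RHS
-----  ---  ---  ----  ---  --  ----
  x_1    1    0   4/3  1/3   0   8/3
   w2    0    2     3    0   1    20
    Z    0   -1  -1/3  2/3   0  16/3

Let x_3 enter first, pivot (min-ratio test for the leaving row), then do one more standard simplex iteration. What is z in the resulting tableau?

Ratio test on column x_3 — row 1: (8/3)/(4/3) = 2; row 2: 20/3 = 20/3. Minimum is 2 at row 1 (x_1 leaves); pivot element 4/3.
Pivot on row 1; the Z-row RHS becomes 16/3 − (-1/3)·2 = 6.
Next entering variable (most negative Z-row entry -1): x_2.
Ratio test on column x_2 — row 1: entry 0 ≤ 0; row 2: 14/2 = 7. Minimum is 7 at row 2 (w2 leaves); pivot element 2.
After the second pivot the Z-row RHS is 6 − (-1)·7 = 13.

13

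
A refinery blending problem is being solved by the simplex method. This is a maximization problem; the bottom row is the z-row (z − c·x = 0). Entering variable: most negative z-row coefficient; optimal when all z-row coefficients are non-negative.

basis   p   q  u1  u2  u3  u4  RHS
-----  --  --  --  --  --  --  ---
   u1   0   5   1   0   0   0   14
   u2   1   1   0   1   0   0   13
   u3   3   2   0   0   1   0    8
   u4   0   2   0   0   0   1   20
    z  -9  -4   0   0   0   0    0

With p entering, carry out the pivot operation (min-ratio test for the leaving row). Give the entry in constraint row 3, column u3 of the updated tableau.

Ratio test on column p — row 1: entry 0 ≤ 0; row 2: 13/1 = 13; row 3: 8/3 = 8/3; row 4: entry 0 ≤ 0. Minimum is 8/3 at row 3 (u3 leaves); pivot element 3.
Divide row 3 by 3; eliminate column p from the other rows.
In the new row 3, the u3 entry is the old entry divided by the pivot: 1/3 = 1/3.

1/3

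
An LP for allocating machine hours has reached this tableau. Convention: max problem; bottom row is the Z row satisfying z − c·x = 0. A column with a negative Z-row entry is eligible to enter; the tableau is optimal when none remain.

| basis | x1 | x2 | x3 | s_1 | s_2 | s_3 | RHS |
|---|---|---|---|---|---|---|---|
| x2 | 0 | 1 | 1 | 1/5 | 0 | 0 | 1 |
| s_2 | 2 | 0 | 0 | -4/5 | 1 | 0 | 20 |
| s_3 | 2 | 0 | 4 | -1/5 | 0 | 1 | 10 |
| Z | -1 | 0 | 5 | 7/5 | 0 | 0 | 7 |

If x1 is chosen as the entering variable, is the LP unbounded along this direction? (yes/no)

no

Column x1 has positive entries in row(s) 2, 3, so the ratio test bounds it — not unbounded.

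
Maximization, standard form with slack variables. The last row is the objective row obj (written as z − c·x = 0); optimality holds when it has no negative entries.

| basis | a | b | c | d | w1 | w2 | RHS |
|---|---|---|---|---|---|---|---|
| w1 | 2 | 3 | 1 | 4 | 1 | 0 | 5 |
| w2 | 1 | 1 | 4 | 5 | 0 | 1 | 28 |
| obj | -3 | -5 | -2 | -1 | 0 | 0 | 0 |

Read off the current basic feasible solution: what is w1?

5

w1 is basic (row 1); its value is the RHS of that row, 5.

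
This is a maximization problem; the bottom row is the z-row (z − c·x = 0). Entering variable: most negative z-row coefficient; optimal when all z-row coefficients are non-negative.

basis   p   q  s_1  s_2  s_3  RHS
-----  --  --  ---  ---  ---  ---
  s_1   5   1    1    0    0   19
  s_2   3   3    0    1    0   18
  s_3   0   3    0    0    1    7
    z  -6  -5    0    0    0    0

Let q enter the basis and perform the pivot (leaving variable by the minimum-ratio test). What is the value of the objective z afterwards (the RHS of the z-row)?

35/3

Ratio test on column q — row 1: 19/1 = 19; row 2: 18/3 = 6; row 3: 7/3 = 7/3. Minimum is 7/3 at row 3 (s_3 leaves); pivot element 3.
Pivot on row 3; the z-row RHS becomes 0 − (-5)·(7/3) = 35/3.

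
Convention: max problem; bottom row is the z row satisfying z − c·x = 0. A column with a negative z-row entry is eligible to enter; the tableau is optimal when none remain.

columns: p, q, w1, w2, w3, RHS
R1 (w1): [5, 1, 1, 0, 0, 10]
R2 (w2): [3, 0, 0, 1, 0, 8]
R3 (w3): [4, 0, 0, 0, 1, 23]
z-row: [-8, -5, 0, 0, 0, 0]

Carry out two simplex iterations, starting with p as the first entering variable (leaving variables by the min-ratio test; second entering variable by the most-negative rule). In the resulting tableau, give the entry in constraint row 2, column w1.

Ratio test on column p — row 1: 10/5 = 2; row 2: 8/3 = 8/3; row 3: 23/4 = 23/4. Minimum is 2 at row 1 (w1 leaves); pivot element 5.
Divide row 1 by 5; eliminate column p from the other rows.
Second iteration: most negative z-row entry is -17/5 in column q, so q enters.
Ratio test on column q — row 1: 2/(1/5) = 10; row 2: entry -3/5 ≤ 0; row 3: entry -4/5 ≤ 0. Minimum is 10 at row 1 (p leaves); pivot element 1/5.
Divide row 1 by 1/5; eliminate column q from the other rows.
After both pivots, the entry at constraint row 2, column w1 is 0.

0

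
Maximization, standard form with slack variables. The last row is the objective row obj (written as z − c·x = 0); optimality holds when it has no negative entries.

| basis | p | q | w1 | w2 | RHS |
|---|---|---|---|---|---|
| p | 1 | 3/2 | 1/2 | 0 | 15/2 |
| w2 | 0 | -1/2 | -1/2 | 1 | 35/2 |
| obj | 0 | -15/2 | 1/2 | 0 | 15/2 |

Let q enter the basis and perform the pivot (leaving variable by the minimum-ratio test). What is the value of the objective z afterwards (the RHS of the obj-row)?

45

Ratio test on column q — row 1: (15/2)/(3/2) = 5; row 2: entry -1/2 ≤ 0. Minimum is 5 at row 1 (p leaves); pivot element 3/2.
Pivot on row 1; the obj-row RHS becomes 15/2 − (-15/2)·5 = 45.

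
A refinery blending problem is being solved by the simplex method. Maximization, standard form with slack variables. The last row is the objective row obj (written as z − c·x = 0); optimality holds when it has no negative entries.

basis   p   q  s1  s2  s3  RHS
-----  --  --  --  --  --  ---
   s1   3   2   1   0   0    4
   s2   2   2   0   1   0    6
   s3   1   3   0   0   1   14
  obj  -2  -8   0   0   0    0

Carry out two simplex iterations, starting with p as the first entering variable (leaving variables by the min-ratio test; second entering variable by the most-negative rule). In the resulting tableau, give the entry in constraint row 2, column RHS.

2

Ratio test on column p — row 1: 4/3 = 4/3; row 2: 6/2 = 3; row 3: 14/1 = 14. Minimum is 4/3 at row 1 (s1 leaves); pivot element 3.
Divide row 1 by 3; eliminate column p from the other rows.
Second iteration: most negative obj-row entry is -20/3 in column q, so q enters.
Ratio test on column q — row 1: (4/3)/(2/3) = 2; row 2: (10/3)/(2/3) = 5; row 3: (38/3)/(7/3) = 38/7. Minimum is 2 at row 1 (p leaves); pivot element 2/3.
Divide row 1 by 2/3; eliminate column q from the other rows.
After both pivots, the entry at constraint row 2, column RHS is 2.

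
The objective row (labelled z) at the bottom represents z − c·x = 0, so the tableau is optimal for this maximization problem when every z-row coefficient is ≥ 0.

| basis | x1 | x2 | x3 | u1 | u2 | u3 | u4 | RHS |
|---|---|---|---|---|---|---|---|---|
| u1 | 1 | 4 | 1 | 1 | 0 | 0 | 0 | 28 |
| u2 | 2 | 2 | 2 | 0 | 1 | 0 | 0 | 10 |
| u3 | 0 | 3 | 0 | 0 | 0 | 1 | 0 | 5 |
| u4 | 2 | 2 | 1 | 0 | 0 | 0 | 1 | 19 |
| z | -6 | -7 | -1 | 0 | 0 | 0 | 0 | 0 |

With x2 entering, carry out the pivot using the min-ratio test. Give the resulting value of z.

Ratio test on column x2 — row 1: 28/4 = 7; row 2: 10/2 = 5; row 3: 5/3 = 5/3; row 4: 19/2 = 19/2. Minimum is 5/3 at row 3 (u3 leaves); pivot element 3.
Pivot on row 3; the z-row RHS becomes 0 − (-7)·(5/3) = 35/3.

35/3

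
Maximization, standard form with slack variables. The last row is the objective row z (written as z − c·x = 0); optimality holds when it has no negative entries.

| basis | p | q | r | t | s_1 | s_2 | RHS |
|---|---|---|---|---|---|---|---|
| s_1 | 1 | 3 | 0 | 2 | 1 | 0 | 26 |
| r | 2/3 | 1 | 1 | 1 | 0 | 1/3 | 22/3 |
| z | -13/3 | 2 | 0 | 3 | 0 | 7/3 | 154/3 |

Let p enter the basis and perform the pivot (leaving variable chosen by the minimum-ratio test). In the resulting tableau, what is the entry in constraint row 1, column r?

Ratio test on column p — row 1: 26/1 = 26; row 2: (22/3)/(2/3) = 11. Minimum is 11 at row 2 (r leaves); pivot element 2/3.
Divide row 2 by 2/3; eliminate column p from the other rows.
Row 1 update in column r: 0 − 1·(3/2) = -3/2.

-3/2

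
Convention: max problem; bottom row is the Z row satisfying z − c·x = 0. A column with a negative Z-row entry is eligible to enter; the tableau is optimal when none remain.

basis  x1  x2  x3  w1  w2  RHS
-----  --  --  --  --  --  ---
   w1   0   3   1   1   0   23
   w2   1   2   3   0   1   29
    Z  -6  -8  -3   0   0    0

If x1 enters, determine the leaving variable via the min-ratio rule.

w2

Column x1 entries and ratios — w1: 0 ≤ 0, skip; w2: 29/1 = 29.
Smallest ratio is 29 in the row of w2, so w2 leaves.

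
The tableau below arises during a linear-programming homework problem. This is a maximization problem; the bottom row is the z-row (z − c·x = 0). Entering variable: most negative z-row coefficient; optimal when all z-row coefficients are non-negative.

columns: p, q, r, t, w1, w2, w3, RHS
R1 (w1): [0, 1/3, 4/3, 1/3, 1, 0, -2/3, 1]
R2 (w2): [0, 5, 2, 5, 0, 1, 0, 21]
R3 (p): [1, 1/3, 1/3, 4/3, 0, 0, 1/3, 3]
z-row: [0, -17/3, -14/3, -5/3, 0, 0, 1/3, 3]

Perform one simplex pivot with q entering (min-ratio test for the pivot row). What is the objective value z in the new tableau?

20

Ratio test on column q — row 1: 1/(1/3) = 3; row 2: 21/5 = 21/5; row 3: 3/(1/3) = 9. Minimum is 3 at row 1 (w1 leaves); pivot element 1/3.
Pivot on row 1; the z-row RHS becomes 3 − (-17/3)·3 = 20.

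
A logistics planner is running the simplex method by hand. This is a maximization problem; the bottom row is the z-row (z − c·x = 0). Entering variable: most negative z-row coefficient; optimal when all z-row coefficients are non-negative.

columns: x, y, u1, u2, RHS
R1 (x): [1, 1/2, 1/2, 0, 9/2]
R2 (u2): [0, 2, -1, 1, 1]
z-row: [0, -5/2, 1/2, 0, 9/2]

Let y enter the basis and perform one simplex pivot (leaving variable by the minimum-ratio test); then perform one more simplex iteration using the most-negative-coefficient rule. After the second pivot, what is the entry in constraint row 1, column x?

4/3

Ratio test on column y — row 1: (9/2)/(1/2) = 9; row 2: 1/2 = 1/2. Minimum is 1/2 at row 2 (u2 leaves); pivot element 2.
Divide row 2 by 2; eliminate column y from the other rows.
Second iteration: most negative z-row entry is -3/4 in column u1, so u1 enters.
Ratio test on column u1 — row 1: (17/4)/(3/4) = 17/3; row 2: entry -1/2 ≤ 0. Minimum is 17/3 at row 1 (x leaves); pivot element 3/4.
Divide row 1 by 3/4; eliminate column u1 from the other rows.
After both pivots, the entry at constraint row 1, column x is 4/3.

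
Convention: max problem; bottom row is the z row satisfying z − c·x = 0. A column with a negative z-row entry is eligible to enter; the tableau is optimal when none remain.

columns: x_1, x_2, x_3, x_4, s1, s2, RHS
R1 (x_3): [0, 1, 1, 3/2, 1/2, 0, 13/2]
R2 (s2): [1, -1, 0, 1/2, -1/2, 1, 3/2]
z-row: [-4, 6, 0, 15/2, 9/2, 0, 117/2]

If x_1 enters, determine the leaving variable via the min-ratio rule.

Column x_1 entries and ratios — x_3: 0 ≤ 0, skip; s2: (3/2)/1 = 3/2.
Smallest ratio is 3/2 in the row of s2, so s2 leaves.

s2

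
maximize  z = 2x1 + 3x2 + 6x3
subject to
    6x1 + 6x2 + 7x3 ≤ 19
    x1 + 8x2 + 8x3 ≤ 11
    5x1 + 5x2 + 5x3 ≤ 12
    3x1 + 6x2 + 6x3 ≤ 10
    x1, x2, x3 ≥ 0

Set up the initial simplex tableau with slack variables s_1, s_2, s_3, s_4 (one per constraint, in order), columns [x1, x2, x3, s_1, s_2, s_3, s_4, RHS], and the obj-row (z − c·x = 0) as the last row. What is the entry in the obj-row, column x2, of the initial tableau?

-3

The obj-row carries the negated objective coefficients: the x2 entry is -3.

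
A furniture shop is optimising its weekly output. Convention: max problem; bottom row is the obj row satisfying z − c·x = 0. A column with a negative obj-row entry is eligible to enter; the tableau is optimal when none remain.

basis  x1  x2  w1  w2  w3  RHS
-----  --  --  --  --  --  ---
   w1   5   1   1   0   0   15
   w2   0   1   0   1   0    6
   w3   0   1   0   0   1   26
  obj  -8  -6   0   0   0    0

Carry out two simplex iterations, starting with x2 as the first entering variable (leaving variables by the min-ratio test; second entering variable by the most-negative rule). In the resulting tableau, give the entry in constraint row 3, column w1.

0

Ratio test on column x2 — row 1: 15/1 = 15; row 2: 6/1 = 6; row 3: 26/1 = 26. Minimum is 6 at row 2 (w2 leaves); pivot element 1.
Divide row 2 by 1; eliminate column x2 from the other rows.
Second iteration: most negative obj-row entry is -8 in column x1, so x1 enters.
Ratio test on column x1 — row 1: 9/5 = 9/5; row 2: entry 0 ≤ 0; row 3: entry 0 ≤ 0. Minimum is 9/5 at row 1 (w1 leaves); pivot element 5.
Divide row 1 by 5; eliminate column x1 from the other rows.
After both pivots, the entry at constraint row 3, column w1 is 0.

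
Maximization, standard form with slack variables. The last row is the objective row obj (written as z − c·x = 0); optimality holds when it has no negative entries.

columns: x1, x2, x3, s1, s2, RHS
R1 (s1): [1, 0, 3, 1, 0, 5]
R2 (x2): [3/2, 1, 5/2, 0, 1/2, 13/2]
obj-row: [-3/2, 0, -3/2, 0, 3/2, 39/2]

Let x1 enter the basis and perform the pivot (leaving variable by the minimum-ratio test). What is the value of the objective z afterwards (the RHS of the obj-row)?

26

Ratio test on column x1 — row 1: 5/1 = 5; row 2: (13/2)/(3/2) = 13/3. Minimum is 13/3 at row 2 (x2 leaves); pivot element 3/2.
Pivot on row 2; the obj-row RHS becomes 39/2 − (-3/2)·(13/3) = 26.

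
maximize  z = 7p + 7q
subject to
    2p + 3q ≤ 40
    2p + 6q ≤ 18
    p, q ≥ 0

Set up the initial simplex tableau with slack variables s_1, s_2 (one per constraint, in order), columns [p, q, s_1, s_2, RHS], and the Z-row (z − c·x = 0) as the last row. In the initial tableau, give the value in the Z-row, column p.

The Z-row carries the negated objective coefficients: the p entry is -7.

-7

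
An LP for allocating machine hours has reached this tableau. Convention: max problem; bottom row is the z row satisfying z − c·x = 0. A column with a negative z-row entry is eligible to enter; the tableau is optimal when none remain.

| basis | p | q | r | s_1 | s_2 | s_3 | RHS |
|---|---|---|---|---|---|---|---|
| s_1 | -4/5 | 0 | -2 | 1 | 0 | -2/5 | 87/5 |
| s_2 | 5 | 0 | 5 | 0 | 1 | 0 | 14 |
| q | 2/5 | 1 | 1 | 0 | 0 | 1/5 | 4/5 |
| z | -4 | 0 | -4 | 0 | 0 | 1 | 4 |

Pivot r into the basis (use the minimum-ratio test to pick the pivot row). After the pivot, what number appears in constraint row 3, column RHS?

Ratio test on column r — row 1: entry -2 ≤ 0; row 2: 14/5 = 14/5; row 3: (4/5)/1 = 4/5. Minimum is 4/5 at row 3 (q leaves); pivot element 1.
Divide row 3 by 1; eliminate column r from the other rows.
In the new row 3, the RHS entry is the old entry divided by the pivot: (4/5)/1 = 4/5.

4/5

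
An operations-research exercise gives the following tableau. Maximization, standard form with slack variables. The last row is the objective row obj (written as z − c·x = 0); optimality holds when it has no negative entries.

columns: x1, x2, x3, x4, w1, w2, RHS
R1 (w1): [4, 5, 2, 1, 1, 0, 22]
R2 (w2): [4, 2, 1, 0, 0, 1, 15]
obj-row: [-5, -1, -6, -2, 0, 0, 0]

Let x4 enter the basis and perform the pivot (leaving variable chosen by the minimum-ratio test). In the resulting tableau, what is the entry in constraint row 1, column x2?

5

Ratio test on column x4 — row 1: 22/1 = 22; row 2: entry 0 ≤ 0. Minimum is 22 at row 1 (w1 leaves); pivot element 1.
Divide row 1 by 1; eliminate column x4 from the other rows.
In the new row 1, the x2 entry is the old entry divided by the pivot: 5/1 = 5.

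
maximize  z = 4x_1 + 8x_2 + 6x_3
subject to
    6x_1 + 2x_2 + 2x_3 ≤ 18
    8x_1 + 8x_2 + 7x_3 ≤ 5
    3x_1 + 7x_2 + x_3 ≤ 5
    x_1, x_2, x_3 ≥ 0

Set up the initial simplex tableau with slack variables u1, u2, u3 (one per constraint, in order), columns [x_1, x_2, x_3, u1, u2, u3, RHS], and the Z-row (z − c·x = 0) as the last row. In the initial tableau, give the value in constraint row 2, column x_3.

Constraint 2 has coefficient 7 on x_3.

7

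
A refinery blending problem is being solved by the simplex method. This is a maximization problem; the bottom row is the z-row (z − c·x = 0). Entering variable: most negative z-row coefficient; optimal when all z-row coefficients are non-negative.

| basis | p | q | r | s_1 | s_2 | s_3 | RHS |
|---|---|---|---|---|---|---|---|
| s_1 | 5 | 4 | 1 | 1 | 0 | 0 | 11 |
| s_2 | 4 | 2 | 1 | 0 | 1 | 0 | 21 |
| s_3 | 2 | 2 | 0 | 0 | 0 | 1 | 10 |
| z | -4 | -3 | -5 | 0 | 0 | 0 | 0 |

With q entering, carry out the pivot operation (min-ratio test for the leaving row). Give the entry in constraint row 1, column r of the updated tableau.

1/4

Ratio test on column q — row 1: 11/4 = 11/4; row 2: 21/2 = 21/2; row 3: 10/2 = 5. Minimum is 11/4 at row 1 (s_1 leaves); pivot element 4.
Divide row 1 by 4; eliminate column q from the other rows.
In the new row 1, the r entry is the old entry divided by the pivot: 1/4 = 1/4.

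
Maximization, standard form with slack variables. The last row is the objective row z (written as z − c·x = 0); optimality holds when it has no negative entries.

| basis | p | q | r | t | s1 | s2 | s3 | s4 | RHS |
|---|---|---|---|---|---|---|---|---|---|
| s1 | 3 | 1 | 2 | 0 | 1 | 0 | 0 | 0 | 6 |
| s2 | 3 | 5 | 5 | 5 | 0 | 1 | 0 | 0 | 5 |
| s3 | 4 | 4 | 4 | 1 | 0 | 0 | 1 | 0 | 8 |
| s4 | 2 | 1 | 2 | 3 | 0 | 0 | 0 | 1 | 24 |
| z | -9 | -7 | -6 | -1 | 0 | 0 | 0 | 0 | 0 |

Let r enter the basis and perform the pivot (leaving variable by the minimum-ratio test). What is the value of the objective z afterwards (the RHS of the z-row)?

6

Ratio test on column r — row 1: 6/2 = 3; row 2: 5/5 = 1; row 3: 8/4 = 2; row 4: 24/2 = 12. Minimum is 1 at row 2 (s2 leaves); pivot element 5.
Pivot on row 2; the z-row RHS becomes 0 − (-6)·1 = 6.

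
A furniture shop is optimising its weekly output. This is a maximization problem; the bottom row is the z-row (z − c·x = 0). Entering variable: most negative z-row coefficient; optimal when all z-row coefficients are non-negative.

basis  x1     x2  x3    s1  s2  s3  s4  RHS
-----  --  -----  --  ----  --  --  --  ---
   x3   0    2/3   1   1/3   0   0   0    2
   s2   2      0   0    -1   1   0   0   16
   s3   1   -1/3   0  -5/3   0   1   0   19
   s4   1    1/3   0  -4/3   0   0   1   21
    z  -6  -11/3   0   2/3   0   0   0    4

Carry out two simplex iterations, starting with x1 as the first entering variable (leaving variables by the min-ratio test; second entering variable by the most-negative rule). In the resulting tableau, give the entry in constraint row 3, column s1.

-1

Ratio test on column x1 — row 1: entry 0 ≤ 0; row 2: 16/2 = 8; row 3: 19/1 = 19; row 4: 21/1 = 21. Minimum is 8 at row 2 (s2 leaves); pivot element 2.
Divide row 2 by 2; eliminate column x1 from the other rows.
Second iteration: most negative z-row entry is -11/3 in column x2, so x2 enters.
Ratio test on column x2 — row 1: 2/(2/3) = 3; row 2: entry 0 ≤ 0; row 3: entry -1/3 ≤ 0; row 4: 13/(1/3) = 39. Minimum is 3 at row 1 (x3 leaves); pivot element 2/3.
Divide row 1 by 2/3; eliminate column x2 from the other rows.
After both pivots, the entry at constraint row 3, column s1 is -1.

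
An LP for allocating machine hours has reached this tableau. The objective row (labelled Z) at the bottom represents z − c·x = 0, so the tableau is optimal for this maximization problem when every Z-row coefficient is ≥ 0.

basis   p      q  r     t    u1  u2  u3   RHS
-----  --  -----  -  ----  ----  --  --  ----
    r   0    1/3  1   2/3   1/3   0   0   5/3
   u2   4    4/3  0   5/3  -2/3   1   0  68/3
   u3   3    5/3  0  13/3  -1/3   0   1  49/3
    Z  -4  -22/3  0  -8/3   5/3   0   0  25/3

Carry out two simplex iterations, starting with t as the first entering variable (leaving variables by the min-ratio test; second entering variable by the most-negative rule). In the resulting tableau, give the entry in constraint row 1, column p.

0

Ratio test on column t — row 1: (5/3)/(2/3) = 5/2; row 2: (68/3)/(5/3) = 68/5; row 3: (49/3)/(13/3) = 49/13. Minimum is 5/2 at row 1 (r leaves); pivot element 2/3.
Divide row 1 by 2/3; eliminate column t from the other rows.
Second iteration: most negative Z-row entry is -6 in column q, so q enters.
Ratio test on column q — row 1: (5/2)/(1/2) = 5; row 2: (37/2)/(1/2) = 37; row 3: entry -1/2 ≤ 0. Minimum is 5 at row 1 (t leaves); pivot element 1/2.
Divide row 1 by 1/2; eliminate column q from the other rows.
After both pivots, the entry at constraint row 1, column p is 0.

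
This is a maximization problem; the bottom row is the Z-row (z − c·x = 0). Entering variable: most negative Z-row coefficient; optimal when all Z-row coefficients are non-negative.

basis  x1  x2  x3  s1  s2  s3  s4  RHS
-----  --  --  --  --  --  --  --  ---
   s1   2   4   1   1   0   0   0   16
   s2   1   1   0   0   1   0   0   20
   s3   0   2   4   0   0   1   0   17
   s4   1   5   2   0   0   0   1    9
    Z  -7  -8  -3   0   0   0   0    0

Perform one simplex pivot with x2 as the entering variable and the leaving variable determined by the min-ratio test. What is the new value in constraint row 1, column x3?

Ratio test on column x2 — row 1: 16/4 = 4; row 2: 20/1 = 20; row 3: 17/2 = 17/2; row 4: 9/5 = 9/5. Minimum is 9/5 at row 4 (s4 leaves); pivot element 5.
Divide row 4 by 5; eliminate column x2 from the other rows.
Row 1 update in column x3: 1 − 4·(2/5) = -3/5.

-3/5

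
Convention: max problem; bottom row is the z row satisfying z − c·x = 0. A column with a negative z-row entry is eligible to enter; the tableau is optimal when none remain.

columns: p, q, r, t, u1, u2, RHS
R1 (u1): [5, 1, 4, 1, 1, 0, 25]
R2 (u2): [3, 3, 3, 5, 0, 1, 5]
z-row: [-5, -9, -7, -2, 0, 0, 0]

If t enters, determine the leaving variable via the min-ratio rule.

u2

Column t entries and ratios — u1: 25/1 = 25; u2: 5/5 = 1.
Smallest ratio is 1 in the row of u2, so u2 leaves.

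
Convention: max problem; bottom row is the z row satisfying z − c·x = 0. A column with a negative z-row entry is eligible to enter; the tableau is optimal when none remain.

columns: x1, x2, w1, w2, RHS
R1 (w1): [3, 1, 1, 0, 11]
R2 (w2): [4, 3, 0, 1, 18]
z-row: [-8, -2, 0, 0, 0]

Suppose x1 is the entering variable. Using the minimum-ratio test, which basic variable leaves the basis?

Column x1 entries and ratios — w1: 11/3 = 11/3; w2: 18/4 = 9/2.
Smallest ratio is 11/3 in the row of w1, so w1 leaves.

w1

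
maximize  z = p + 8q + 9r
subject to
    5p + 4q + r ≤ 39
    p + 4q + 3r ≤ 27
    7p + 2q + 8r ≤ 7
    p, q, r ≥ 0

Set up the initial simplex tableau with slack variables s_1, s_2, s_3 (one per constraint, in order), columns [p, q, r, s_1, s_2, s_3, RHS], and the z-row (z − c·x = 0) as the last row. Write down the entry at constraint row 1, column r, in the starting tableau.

Constraint 1 has coefficient 1 on r.

1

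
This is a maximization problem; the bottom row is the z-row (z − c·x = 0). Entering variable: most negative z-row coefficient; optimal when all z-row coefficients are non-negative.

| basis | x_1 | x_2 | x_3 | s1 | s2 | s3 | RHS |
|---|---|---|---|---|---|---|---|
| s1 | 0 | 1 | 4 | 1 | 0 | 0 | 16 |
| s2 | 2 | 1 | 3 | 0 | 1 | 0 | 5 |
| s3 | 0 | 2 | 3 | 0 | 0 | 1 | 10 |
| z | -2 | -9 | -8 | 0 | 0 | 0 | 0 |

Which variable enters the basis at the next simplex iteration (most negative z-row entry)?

Negative z-row entries: x_1: -2, x_2: -9, x_3: -8.
The most negative is -9 in column x_2, so x_2 enters.

x_2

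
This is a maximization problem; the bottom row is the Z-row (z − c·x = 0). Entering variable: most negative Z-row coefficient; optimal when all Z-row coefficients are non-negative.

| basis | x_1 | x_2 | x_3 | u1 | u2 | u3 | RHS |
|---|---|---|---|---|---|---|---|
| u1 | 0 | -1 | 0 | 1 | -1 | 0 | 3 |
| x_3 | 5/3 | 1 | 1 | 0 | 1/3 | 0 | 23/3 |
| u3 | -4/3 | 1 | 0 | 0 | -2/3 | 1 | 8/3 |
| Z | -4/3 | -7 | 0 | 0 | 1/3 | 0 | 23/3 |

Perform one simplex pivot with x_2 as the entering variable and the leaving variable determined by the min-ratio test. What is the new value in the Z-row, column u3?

7

Ratio test on column x_2 — row 1: entry -1 ≤ 0; row 2: (23/3)/1 = 23/3; row 3: (8/3)/1 = 8/3. Minimum is 8/3 at row 3 (u3 leaves); pivot element 1.
Divide row 3 by 1; eliminate column x_2 from the other rows.
Z-row update in column u3: 0 − (-7)·1 = 7.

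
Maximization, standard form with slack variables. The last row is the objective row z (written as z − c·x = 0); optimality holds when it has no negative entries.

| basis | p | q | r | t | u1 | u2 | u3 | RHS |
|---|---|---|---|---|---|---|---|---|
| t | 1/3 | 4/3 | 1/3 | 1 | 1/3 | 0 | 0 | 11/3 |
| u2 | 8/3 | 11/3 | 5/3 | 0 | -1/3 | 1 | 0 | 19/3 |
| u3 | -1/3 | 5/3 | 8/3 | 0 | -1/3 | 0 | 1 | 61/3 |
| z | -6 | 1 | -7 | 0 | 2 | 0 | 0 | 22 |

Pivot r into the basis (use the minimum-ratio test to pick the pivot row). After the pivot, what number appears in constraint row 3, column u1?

Ratio test on column r — row 1: (11/3)/(1/3) = 11; row 2: (19/3)/(5/3) = 19/5; row 3: (61/3)/(8/3) = 61/8. Minimum is 19/5 at row 2 (u2 leaves); pivot element 5/3.
Divide row 2 by 5/3; eliminate column r from the other rows.
Row 3 update in column u1: -1/3 − (8/3)·(-1/5) = 1/5.

1/5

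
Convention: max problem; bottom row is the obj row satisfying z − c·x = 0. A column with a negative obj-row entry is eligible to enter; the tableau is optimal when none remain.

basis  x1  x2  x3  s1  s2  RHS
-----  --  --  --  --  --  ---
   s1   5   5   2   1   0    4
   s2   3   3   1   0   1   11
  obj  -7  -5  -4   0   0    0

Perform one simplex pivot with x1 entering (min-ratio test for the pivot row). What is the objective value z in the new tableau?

28/5

Ratio test on column x1 — row 1: 4/5 = 4/5; row 2: 11/3 = 11/3. Minimum is 4/5 at row 1 (s1 leaves); pivot element 5.
Pivot on row 1; the obj-row RHS becomes 0 − (-7)·(4/5) = 28/5.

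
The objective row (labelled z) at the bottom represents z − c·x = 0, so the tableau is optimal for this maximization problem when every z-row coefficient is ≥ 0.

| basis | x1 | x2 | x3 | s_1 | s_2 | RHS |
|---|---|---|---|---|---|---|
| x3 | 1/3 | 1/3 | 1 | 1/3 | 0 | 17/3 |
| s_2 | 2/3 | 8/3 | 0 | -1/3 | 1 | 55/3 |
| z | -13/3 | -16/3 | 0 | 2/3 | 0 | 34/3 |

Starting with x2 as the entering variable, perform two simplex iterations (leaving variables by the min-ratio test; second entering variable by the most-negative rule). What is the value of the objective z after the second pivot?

Ratio test on column x2 — row 1: (17/3)/(1/3) = 17; row 2: (55/3)/(8/3) = 55/8. Minimum is 55/8 at row 2 (s_2 leaves); pivot element 8/3.
Pivot on row 2; the z-row RHS becomes 34/3 − (-16/3)·(55/8) = 48.
Next entering variable (most negative z-row entry -3): x1.
Ratio test on column x1 — row 1: (27/8)/(1/4) = 27/2; row 2: (55/8)/(1/4) = 55/2. Minimum is 27/2 at row 1 (x3 leaves); pivot element 1/4.
After the second pivot the z-row RHS is 48 − (-3)·(27/2) = 177/2.

177/2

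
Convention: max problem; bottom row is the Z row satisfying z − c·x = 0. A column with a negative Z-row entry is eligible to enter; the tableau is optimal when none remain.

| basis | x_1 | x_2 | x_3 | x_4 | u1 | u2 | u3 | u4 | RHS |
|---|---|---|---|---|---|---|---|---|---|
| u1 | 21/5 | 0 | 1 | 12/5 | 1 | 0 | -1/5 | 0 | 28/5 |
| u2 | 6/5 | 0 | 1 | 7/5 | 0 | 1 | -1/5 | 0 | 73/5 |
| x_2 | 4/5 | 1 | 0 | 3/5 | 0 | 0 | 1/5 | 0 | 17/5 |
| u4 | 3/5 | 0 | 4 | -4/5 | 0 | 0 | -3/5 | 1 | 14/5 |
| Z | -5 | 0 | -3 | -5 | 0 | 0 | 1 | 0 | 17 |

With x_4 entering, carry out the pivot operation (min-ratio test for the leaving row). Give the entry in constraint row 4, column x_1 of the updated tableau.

2

Ratio test on column x_4 — row 1: (28/5)/(12/5) = 7/3; row 2: (73/5)/(7/5) = 73/7; row 3: (17/5)/(3/5) = 17/3; row 4: entry -4/5 ≤ 0. Minimum is 7/3 at row 1 (u1 leaves); pivot element 12/5.
Divide row 1 by 12/5; eliminate column x_4 from the other rows.
Row 4 update in column x_1: 3/5 − (-4/5)·(7/4) = 2.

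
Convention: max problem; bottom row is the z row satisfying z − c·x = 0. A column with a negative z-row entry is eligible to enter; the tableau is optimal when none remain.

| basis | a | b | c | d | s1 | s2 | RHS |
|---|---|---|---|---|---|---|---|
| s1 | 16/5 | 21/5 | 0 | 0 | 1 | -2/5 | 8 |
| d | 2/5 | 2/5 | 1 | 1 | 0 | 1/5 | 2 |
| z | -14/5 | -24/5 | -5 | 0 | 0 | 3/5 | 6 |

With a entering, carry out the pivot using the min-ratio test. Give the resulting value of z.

Ratio test on column a — row 1: 8/(16/5) = 5/2; row 2: 2/(2/5) = 5. Minimum is 5/2 at row 1 (s1 leaves); pivot element 16/5.
Pivot on row 1; the z-row RHS becomes 6 − (-14/5)·(5/2) = 13.

13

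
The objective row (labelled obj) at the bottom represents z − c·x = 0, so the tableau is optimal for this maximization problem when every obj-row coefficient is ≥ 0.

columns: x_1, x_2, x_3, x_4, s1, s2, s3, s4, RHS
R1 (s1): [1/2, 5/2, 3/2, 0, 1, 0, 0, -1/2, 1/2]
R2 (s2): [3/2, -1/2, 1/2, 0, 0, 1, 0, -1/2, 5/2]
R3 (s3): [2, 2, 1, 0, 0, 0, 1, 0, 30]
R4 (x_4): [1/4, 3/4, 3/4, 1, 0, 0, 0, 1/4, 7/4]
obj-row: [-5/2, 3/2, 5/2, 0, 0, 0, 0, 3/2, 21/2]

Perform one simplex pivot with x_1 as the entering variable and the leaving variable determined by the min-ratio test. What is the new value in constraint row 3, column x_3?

Ratio test on column x_1 — row 1: (1/2)/(1/2) = 1; row 2: (5/2)/(3/2) = 5/3; row 3: 30/2 = 15; row 4: (7/4)/(1/4) = 7. Minimum is 1 at row 1 (s1 leaves); pivot element 1/2.
Divide row 1 by 1/2; eliminate column x_1 from the other rows.
Row 3 update in column x_3: 1 − 2·3 = -5.

-5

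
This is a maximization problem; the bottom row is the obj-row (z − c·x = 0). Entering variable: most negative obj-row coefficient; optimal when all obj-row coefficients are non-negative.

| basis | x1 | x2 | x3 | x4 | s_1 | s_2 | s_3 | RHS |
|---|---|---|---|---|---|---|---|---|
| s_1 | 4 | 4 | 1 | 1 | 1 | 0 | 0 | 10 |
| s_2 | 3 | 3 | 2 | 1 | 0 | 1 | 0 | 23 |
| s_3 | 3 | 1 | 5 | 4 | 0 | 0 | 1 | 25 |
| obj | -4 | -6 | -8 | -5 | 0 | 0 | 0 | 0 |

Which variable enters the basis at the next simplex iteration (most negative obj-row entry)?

x3

Negative obj-row entries: x1: -4, x2: -6, x3: -8, x4: -5.
The most negative is -8 in column x3, so x3 enters.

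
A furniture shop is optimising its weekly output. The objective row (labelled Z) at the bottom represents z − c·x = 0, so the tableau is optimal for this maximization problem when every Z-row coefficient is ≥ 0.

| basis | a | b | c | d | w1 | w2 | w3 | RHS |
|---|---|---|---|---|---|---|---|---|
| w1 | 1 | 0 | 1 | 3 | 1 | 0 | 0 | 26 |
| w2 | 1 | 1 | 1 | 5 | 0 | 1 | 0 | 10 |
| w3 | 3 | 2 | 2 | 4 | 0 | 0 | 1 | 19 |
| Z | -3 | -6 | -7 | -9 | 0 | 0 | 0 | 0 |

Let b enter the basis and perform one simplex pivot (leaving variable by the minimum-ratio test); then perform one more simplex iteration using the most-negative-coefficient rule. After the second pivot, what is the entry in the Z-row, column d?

5

Ratio test on column b — row 1: entry 0 ≤ 0; row 2: 10/1 = 10; row 3: 19/2 = 19/2. Minimum is 19/2 at row 3 (w3 leaves); pivot element 2.
Divide row 3 by 2; eliminate column b from the other rows.
Second iteration: most negative Z-row entry is -1 in column c, so c enters.
Ratio test on column c — row 1: 26/1 = 26; row 2: entry 0 ≤ 0; row 3: (19/2)/1 = 19/2. Minimum is 19/2 at row 3 (b leaves); pivot element 1.
Divide row 3 by 1; eliminate column c from the other rows.
After both pivots, the entry at the Z-row, column d is 5.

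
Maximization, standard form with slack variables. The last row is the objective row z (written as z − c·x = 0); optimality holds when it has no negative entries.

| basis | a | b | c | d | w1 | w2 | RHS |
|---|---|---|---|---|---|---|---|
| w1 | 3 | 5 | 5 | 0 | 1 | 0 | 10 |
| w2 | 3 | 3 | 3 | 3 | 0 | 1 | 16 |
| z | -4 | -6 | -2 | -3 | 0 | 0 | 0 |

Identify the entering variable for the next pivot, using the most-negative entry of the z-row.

Negative z-row entries: a: -4, b: -6, c: -2, d: -3.
The most negative is -6 in column b, so b enters.

b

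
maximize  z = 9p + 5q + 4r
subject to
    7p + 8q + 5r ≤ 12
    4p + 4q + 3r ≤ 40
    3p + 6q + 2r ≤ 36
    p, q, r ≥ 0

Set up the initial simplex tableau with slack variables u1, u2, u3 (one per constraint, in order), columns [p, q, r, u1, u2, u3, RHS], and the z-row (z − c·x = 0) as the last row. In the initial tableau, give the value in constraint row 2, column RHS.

40

The RHS of constraint 2 is b_2 = 40.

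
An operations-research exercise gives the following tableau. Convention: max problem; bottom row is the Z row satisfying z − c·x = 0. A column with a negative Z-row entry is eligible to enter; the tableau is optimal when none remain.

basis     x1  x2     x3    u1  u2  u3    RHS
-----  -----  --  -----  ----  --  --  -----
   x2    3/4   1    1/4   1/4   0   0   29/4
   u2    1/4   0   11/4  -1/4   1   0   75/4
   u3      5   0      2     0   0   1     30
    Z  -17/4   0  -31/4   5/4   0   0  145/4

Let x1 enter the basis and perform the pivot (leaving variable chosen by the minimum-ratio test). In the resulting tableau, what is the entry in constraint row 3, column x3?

2/5

Ratio test on column x1 — row 1: (29/4)/(3/4) = 29/3; row 2: (75/4)/(1/4) = 75; row 3: 30/5 = 6. Minimum is 6 at row 3 (u3 leaves); pivot element 5.
Divide row 3 by 5; eliminate column x1 from the other rows.
In the new row 3, the x3 entry is the old entry divided by the pivot: 2/5 = 2/5.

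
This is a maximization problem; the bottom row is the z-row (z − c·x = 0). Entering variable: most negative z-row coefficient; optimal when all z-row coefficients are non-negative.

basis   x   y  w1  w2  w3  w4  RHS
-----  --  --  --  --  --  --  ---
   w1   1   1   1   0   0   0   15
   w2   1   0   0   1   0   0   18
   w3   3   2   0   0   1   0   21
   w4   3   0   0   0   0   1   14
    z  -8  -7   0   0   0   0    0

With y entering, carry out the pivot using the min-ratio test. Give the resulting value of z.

147/2

Ratio test on column y — row 1: 15/1 = 15; row 2: entry 0 ≤ 0; row 3: 21/2 = 21/2; row 4: entry 0 ≤ 0. Minimum is 21/2 at row 3 (w3 leaves); pivot element 2.
Pivot on row 3; the z-row RHS becomes 0 − (-7)·(21/2) = 147/2.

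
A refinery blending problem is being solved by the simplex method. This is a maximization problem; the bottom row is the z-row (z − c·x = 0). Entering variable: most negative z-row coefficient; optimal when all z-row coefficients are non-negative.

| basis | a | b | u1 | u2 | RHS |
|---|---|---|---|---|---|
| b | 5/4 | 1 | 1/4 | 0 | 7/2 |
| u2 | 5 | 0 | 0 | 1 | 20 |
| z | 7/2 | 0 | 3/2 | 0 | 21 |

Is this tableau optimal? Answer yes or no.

yes

Every z-row coefficient is ≥ 0, so the tableau is optimal.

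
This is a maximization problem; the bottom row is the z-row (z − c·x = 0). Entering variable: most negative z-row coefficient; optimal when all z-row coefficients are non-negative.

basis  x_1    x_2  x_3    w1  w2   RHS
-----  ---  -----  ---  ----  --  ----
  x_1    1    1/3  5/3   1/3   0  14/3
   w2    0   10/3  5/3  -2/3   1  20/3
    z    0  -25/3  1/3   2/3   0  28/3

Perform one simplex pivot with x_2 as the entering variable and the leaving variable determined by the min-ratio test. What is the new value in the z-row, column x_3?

Ratio test on column x_2 — row 1: (14/3)/(1/3) = 14; row 2: (20/3)/(10/3) = 2. Minimum is 2 at row 2 (w2 leaves); pivot element 10/3.
Divide row 2 by 10/3; eliminate column x_2 from the other rows.
z-row update in column x_3: 1/3 − (-25/3)·(1/2) = 9/2.

9/2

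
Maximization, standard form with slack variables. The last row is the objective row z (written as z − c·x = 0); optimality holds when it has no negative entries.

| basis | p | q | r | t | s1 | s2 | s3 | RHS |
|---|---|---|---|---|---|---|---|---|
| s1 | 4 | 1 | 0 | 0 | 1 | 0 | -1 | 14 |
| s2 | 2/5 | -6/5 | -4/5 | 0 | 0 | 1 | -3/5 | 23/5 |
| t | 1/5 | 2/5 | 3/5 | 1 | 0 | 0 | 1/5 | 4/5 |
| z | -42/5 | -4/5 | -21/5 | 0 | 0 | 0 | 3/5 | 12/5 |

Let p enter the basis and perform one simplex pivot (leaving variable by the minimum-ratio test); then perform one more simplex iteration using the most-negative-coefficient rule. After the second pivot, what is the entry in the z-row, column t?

7

Ratio test on column p — row 1: 14/4 = 7/2; row 2: (23/5)/(2/5) = 23/2; row 3: (4/5)/(1/5) = 4. Minimum is 7/2 at row 1 (s1 leaves); pivot element 4.
Divide row 1 by 4; eliminate column p from the other rows.
Second iteration: most negative z-row entry is -21/5 in column r, so r enters.
Ratio test on column r — row 1: entry 0 ≤ 0; row 2: entry -4/5 ≤ 0; row 3: (1/10)/(3/5) = 1/6. Minimum is 1/6 at row 3 (t leaves); pivot element 3/5.
Divide row 3 by 3/5; eliminate column r from the other rows.
After both pivots, the entry at the z-row, column t is 7.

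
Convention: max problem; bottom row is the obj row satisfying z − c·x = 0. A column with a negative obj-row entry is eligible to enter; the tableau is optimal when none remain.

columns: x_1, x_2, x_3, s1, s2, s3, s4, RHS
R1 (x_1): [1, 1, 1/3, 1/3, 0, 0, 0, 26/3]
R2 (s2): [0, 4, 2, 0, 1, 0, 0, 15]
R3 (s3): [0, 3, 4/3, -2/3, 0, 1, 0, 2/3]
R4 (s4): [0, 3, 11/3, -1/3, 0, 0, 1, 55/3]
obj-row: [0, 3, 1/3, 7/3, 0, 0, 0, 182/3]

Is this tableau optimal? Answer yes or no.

Every obj-row coefficient is ≥ 0, so the tableau is optimal.

yes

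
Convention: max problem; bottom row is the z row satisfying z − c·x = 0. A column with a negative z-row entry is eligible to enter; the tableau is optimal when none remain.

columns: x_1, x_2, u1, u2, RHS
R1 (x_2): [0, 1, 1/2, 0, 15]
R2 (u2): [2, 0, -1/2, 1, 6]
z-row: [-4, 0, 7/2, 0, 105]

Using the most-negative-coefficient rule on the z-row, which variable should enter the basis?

x_1

Negative z-row entries: x_1: -4.
The most negative is -4 in column x_1, so x_1 enters.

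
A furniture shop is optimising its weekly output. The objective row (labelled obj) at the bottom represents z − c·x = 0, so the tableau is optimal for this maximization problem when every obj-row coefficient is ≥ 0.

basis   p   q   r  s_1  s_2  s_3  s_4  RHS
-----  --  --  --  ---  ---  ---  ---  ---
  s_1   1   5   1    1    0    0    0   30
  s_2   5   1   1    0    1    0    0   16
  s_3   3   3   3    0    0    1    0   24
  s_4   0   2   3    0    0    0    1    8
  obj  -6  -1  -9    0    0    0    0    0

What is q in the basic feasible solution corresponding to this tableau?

q is not in the basis, so in the current basic feasible solution q = 0.

0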